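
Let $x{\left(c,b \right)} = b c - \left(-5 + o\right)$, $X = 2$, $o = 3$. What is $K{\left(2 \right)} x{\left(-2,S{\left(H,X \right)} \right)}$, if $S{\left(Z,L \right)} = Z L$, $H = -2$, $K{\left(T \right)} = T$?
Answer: $20$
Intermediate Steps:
$S{\left(Z,L \right)} = L Z$
$x{\left(c,b \right)} = 2 + b c$ ($x{\left(c,b \right)} = b c + \left(5 - 3\right) = b c + 2 = 2 + b c$)
$K{\left(2 \right)} x{\left(-2,S{\left(H,X \right)} \right)} = 2 \left(2 + 2 \left(-2\right) \left(-2\right)\right) = 2 \left(2 - -8\right) = 2 \left(2 + 8\right) = 2 \cdot 10 = 20$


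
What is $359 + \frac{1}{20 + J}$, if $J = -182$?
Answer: $\frac{58157}{162} \approx 358.99$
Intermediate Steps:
$359 + \frac{1}{20 + J} = 359 + \frac{1}{20 - 182} = 359 + \frac{1}{-162} = 359 - \frac{1}{162} = \frac{58157}{162}$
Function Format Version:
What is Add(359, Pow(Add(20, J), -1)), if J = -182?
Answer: Rational(58157, 162) ≈ 358.99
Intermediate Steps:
Add(359, Pow(Add(20, J), -1)) = Add(359, Pow(Add(20, -182), -1)) = Add(359, Pow(-162, -1)) = Add(359, Rational(-1, 162)) = Rational(58157, 162)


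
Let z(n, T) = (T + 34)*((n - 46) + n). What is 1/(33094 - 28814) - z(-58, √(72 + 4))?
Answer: 23574241/4280 + 324*√19 ≈ 6920.3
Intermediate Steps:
z(n, T) = (-46 + 2*n)*(34 + T) (z(n, T) = (34 + T)*((-46 + n) + n) = (34 + T)*(-46 + 2*n) = (-46 + 2*n)*(34 + T))
1/(33094 - 28814) - z(-58, √(72 + 4)) = 1/(33094 - 28814) - (-1564 - 46*√(72 + 4) + 68*(-58) + 2*√(72 + 4)*(-58)) = 1/4280 - (-1564 - 92*√19 - 3944 + 2*√76*(-58)) = 1/4280 - (-1564 - 92*√19 - 3944 + 2*(2*√19)*(-58)) = 1/4280 - (-1564 - 92*√19 - 3944 - 232*√19) = 1/4280 - (-5508 - 324*√19) = 1/4280 + (5508 + 324*√19) = 23574241/4280 + 324*√19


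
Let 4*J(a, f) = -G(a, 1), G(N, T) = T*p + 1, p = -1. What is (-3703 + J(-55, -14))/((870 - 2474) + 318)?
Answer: 3703/1286 ≈ 2.8795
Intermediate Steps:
G(N, T) = 1 - T (G(N, T) = T*(-1) + 1 = -T + 1 = 1 - T)
J(a, f) = 0 (J(a, f) = (-(1 - 1*1))/4 = (-(1 - 1))/4 = (-1*0)/4 = (¼)*0 = 0)
(-3703 + J(-55, -14))/((870 - 2474) + 318) = (-3703 + 0)/((870 - 2474) + 318) = -3703/(-1604 + 318) = -3703/(-1286) = -3703*(-1/1286) = 3703/1286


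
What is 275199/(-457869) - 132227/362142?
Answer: -53401253507/55271198466 ≈ -0.96617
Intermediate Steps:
275199/(-457869) - 132227/362142 = 275199*(-1/457869) - 132227*1/362142 = -91733/152623 - 132227/362142 = -53401253507/55271198466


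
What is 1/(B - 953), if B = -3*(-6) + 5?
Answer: -1/930 ≈ -0.0010753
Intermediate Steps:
B = 23 (B = 18 + 5 = 23)
1/(B - 953) = 1/(23 - 953) = 1/(-930) = -1/930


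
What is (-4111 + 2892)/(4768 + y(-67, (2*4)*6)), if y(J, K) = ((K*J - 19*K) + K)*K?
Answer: 1219/191072 ≈ 0.0063798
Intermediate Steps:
y(J, K) = K*(-18*K + J*K) (y(J, K) = ((J*K - 19*K) + K)*K = ((-19*K + J*K) + K)*K = (-18*K + J*K)*K = K*(-18*K + J*K))
(-4111 + 2892)/(4768 + y(-67, (2*4)*6)) = (-4111 + 2892)/(4768 + ((2*4)*6)²*(-18 - 67)) = -1219/(4768 + (8*6)²*(-85)) = -1219/(4768 + 48²*(-85)) = -1219/(4768 + 2304*(-85)) = -1219/(4768 - 195840) = -1219/(-191072) = -1219*(-1/191072) = 1219/191072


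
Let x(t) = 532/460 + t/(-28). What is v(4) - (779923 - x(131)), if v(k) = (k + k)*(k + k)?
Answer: -2511157321/3220 ≈ -7.7986e+5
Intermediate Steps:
v(k) = 4*k**2 (v(k) = (2*k)*(2*k) = 4*k**2)
x(t) = 133/115 - t/28 (x(t) = 532*(1/460) + t*(-1/28) = 133/115 - t/28)
v(4) - (779923 - x(131)) = 4*4**2 - (779923 - (133/115 - 1/28*131)) = 4*16 - (779923 - (133/115 - 131/28)) = 64 - (779923 - 1*(-11341/3220)) = 64 - (779923 + 11341/3220) = 64 - 1*2511363401/3220 = 64 - 2511363401/3220 = -2511157321/3220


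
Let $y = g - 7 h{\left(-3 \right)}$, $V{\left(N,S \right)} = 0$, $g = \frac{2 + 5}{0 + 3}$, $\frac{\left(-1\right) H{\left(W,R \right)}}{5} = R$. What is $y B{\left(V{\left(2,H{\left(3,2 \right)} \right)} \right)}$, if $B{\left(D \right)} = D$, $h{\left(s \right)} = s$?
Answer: $0$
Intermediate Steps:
$H{\left(W,R \right)} = - 5 R$
$g = \frac{7}{3} \approx 2.3333$
$y = \frac{70}{3}$ ($y = \frac{7}{3} - -21 = \frac{7}{3} + 21 = \frac{70}{3} \approx 23.333$)
$y B{\left(V{\left(2,H{\left(3,2 \right)} \right)} \right)} = \frac{70}{3} \cdot 0 = 0$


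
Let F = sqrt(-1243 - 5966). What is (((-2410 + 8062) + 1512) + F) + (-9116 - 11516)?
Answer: -13468 + 9*I*sqrt(89) ≈ -13468.0 + 84.906*I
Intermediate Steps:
F = 9*I*sqrt(89) (F = sqrt(-7209) = 9*I*sqrt(89) ≈ 84.906*I)
(((-2410 + 8062) + 1512) + F) + (-9116 - 11516) = (((-2410 + 8062) + 1512) + 9*I*sqrt(89)) + (-9116 - 11516) = ((5652 + 1512) + 9*I*sqrt(89)) - 20632 = (7164 + 9*I*sqrt(89)) - 20632 = -13468 + 9*I*sqrt(89)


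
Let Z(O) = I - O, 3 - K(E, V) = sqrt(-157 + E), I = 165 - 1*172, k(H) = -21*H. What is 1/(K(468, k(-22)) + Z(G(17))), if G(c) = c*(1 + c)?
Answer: -310/95789 + sqrt(311)/95789 ≈ -0.0030522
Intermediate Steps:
I = -7 (I = 165 - 172 = -7)
K(E, V) = 3 - sqrt(-157 + E)
Z(O) = -7 - O
1/(K(468, k(-22)) + Z(G(17))) = 1/((3 - sqrt(-157 + 468)) + (-7 - 17*(1 + 17))) = 1/((3 - sqrt(311)) + (-7 - 17*18)) = 1/((3 - sqrt(311)) + (-7 - 1*306)) = 1/((3 - sqrt(311)) + (-7 - 306)) = 1/((3 - sqrt(311)) - 313) = 1/(-310 - sqrt(311))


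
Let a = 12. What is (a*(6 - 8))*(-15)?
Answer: 360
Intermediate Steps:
(a*(6 - 8))*(-15) = (12*(6 - 8))*(-15) = (12*(-2))*(-15) = -24*(-15) = 360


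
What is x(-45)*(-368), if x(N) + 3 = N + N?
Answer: 34224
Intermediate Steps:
x(N) = -3 + 2*N (x(N) = -3 + (N + N) = -3 + 2*N)
x(-45)*(-368) = (-3 + 2*(-45))*(-368) = (-3 - 90)*(-368) = -93*(-368) = 34224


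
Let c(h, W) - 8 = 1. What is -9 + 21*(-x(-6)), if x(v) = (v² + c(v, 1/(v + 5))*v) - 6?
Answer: 495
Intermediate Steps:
c(h, W) = 9 (c(h, W) = 8 + 1 = 9)
x(v) = -6 + v² + 9*v (x(v) = (v² + 9*v) - 6 = -6 + v² + 9*v)
-9 + 21*(-x(-6)) = -9 + 21*(-(-6 + (-6)² + 9*(-6))) = -9 + 21*(-(-6 + 36 - 54)) = -9 + 21*(-1*(-24)) = -9 + 21*24 = -9 + 504 = 495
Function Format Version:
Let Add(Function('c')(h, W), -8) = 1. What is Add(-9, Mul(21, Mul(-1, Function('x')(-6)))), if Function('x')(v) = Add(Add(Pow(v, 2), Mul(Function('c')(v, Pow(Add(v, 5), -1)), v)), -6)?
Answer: 495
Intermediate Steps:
Function('c')(h, W) = 9 (Function('c')(h, W) = Add(8, 1) = 9)
Function('x')(v) = Add(-6, Pow(v, 2), Mul(9, v)) (Function('x')(v) = Add(Add(Pow(v, 2), Mul(9, v)), -6) = Add(-6, Pow(v, 2), Mul(9, v)))
Add(-9, Mul(21, Mul(-1, Function('x')(-6)))) = Add(-9, Mul(21, Mul(-1, Add(-6, Pow(-6, 2), Mul(9, -6))))) = Add(-9, Mul(21, Mul(-1, Add(-6, 36, -54)))) = Add(-9, Mul(21, Mul(-1, -24))) = Add(-9, Mul(21, 24)) = Add(-9, 504) = 495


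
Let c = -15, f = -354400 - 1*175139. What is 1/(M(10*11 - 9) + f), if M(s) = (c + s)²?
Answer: -1/522143 ≈ -1.9152e-6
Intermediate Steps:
f = -529539 (f = -354400 - 175139 = -529539)
M(s) = (-15 + s)²
1/(M(10*11 - 9) + f) = 1/((-15 + (10*11 - 9))² - 529539) = 1/((-15 + (110 - 9))² - 529539) = 1/((-15 + 101)² - 529539) = 1/(86² - 529539) = 1/(7396 - 529539) = 1/(-522143) = -1/522143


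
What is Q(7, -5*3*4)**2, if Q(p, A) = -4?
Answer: 16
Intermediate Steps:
Q(7, -5*3*4)**2 = (-4)**2 = 16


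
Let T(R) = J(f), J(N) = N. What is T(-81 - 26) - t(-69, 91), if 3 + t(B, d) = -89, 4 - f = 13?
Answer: 83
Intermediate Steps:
f = -9 (f = 4 - 1*13 = 4 - 13 = -9)
t(B, d) = -92 (t(B, d) = -3 - 89 = -92)
T(R) = -9
T(-81 - 26) - t(-69, 91) = -9 - 1*(-92) = -9 + 92 = 83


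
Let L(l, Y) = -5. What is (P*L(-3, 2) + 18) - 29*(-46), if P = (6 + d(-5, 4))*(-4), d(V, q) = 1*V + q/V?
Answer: 1356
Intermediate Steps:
d(V, q) = V + q/V
P = -⅘ (P = (6 + (-5 + 4/(-5)))*(-4) = (6 + (-5 + 4*(-⅕)))*(-4) = (6 + (-5 - ⅘))*(-4) = (6 - 29/5)*(-4) = (⅕)*(-4) = -⅘ ≈ -0.80000)
(P*L(-3, 2) + 18) - 29*(-46) = (-⅘*(-5) + 18) - 29*(-46) = (4 + 18) + 1334 = 22 + 1334 = 1356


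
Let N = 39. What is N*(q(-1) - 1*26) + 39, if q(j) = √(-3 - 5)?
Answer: -975 + 78*I*√2 ≈ -975.0 + 110.31*I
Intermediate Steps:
q(j) = 2*I*√2 (q(j) = √(-8) = 2*I*√2)
N*(q(-1) - 1*26) + 39 = 39*(2*I*√2 - 1*26) + 39 = 39*(2*I*√2 - 26) + 39 = 39*(-26 + 2*I*√2) + 39 = (-1014 + 78*I*√2) + 39 = -975 + 78*I*√2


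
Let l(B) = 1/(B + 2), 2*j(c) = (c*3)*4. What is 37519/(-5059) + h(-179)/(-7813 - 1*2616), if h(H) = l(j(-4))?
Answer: -8608279263/1160726842 ≈ -7.4163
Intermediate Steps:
j(c) = 6*c (j(c) = ((c*3)*4)/2 = ((3*c)*4)/2 = (12*c)/2 = 6*c)
l(B) = 1/(2 + B)
h(H) = -1/22 (h(H) = 1/(2 + 6*(-4)) = 1/(2 - 24) = 1/(-22) = -1/22)
37519/(-5059) + h(-179)/(-7813 - 1*2616) = 37519/(-5059) - 1/(22*(-7813 - 1*2616)) = 37519*(-1/5059) - 1/(22*(-7813 - 2616)) = -37519/5059 - 1/22/(-10429) = -37519/5059 - 1/22*(-1/10429) = -37519/5059 + 1/229438 = -8608279263/1160726842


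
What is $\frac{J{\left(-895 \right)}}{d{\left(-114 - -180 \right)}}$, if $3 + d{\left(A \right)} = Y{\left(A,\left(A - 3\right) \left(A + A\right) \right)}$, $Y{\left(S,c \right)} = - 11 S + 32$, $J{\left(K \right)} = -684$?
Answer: $\frac{684}{697} \approx 0.98135$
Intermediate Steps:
$Y{\left(S,c \right)} = 32 - 11 S$
$d{\left(A \right)} = 29 - 11 A$ ($d{\left(A \right)} = -3 - \left(-32 + 11 A\right) = 29 - 11 A$)
$\frac{J{\left(-895 \right)}}{d{\left(-114 - -180 \right)}} = - \frac{684}{29 - 11 \left(-114 - -180\right)} = - \frac{684}{29 - 11 \left(-114 + 180\right)} = - \frac{684}{29 - 726} = - \frac{684}{-697} = \left(-684\right) \left(- \frac{1}{697}\right) = \frac{684}{697}$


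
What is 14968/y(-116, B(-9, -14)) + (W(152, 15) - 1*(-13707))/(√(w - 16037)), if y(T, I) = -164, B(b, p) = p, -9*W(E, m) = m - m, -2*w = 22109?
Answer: -3742/41 - 4569*I*√108366/18061 ≈ -91.268 - 83.277*I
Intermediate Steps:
w = -22109/2 (w = -½*22109 = -22109/2 ≈ -11055.)
W(E, m) = 0 (W(E, m) = -(m - m)/9 = -⅑*0 = 0)
14968/y(-116, B(-9, -14)) + (W(152, 15) - 1*(-13707))/(√(w - 16037)) = 14968/(-164) + (0 - 1*(-13707))/(√(-22109/2 - 16037)) = 14968*(-1/164) + (0 + 13707)/(√(-54183/2)) = -3742/41 + 13707/((I*√108366/2)) = -3742/41 + 13707*(-I*√108366/54183) = -3742/41 - 4569*I*√108366/18061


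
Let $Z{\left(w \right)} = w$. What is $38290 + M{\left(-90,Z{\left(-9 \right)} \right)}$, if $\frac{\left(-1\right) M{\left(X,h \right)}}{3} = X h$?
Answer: $35860$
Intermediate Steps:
$M{\left(X,h \right)} = - 3 X h$
$38290 + M{\left(-90,Z{\left(-9 \right)} \right)} = 38290 - \left(-270\right) \left(-9\right) = 38290 - 2430 = 35860$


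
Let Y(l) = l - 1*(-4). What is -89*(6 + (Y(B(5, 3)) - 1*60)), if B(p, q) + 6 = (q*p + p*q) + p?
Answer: 1869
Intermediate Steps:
B(p, q) = -6 + p + 2*p*q (B(p, q) = -6 + ((q*p + p*q) + p) = -6 + ((p*q + p*q) + p) = -6 + (2*p*q + p) = -6 + (p + 2*p*q) = -6 + p + 2*p*q)
Y(l) = 4 + l (Y(l) = l + 4 = 4 + l)
-89*(6 + (Y(B(5, 3)) - 1*60)) = -89*(6 + ((4 + (-6 + 5 + 2*5*3)) - 1*60)) = -89*(6 + ((4 + (-6 + 5 + 30)) - 60)) = -89*(6 + ((4 + 29) - 60)) = -89*(6 + (33 - 60)) = -89*(6 - 27) = -89*(-21) = 1869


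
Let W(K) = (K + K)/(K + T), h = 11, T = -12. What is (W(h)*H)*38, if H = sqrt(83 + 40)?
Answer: -836*sqrt(123) ≈ -9271.7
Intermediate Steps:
H = sqrt(123) ≈ 11.091
W(K) = 2*K/(-12 + K) (W(K) = (K + K)/(K - 12) = (2*K)/(-12 + K) = 2*K/(-12 + K))
(W(h)*H)*38 = ((2*11/(-12 + 11))*sqrt(123))*38 = ((2*11/(-1))*sqrt(123))*38 = ((2*11*(-1))*sqrt(123))*38 = -22*sqrt(123)*38 = -836*sqrt(123)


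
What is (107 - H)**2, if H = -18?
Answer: 15625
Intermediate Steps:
(107 - H)**2 = (107 - 1*(-18))**2 = (107 + 18)**2 = 125**2 = 15625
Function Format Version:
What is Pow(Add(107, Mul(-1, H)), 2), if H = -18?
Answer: 15625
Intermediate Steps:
Pow(Add(107, Mul(-1, H)), 2) = Pow(Add(107, Mul(-1, -18)), 2) = Pow(Add(107, 18), 2) = Pow(125, 2) = 15625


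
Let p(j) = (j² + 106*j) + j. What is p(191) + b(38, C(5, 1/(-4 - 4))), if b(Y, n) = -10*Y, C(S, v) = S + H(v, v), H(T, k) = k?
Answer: 56538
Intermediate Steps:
p(j) = j² + 107*j
C(S, v) = S + v
p(191) + b(38, C(5, 1/(-4 - 4))) = 191*(107 + 191) - 10*38 = 191*298 - 380 = 56918 - 380 = 56538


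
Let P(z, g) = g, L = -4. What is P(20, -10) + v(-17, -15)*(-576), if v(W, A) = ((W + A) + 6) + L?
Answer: 17270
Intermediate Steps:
v(W, A) = 2 + A + W (v(W, A) = ((W + A) + 6) - 4 = ((A + W) + 6) - 4 = (6 + A + W) - 4 = 2 + A + W)
P(20, -10) + v(-17, -15)*(-576) = -10 + (2 - 15 - 17)*(-576) = -10 - 30*(-576) = -10 + 17280 = 17270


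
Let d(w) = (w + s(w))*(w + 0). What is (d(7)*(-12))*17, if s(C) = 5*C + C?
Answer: -69972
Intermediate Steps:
s(C) = 6*C
d(w) = 7*w² (d(w) = (w + 6*w)*(w + 0) = (7*w)*w = 7*w²)
(d(7)*(-12))*17 = ((7*7²)*(-12))*17 = ((7*49)*(-12))*17 = (343*(-12))*17 = -4116*17 = -69972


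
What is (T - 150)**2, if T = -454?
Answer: 364816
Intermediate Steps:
(T - 150)**2 = (-454 - 150)**2 = (-604)**2 = 364816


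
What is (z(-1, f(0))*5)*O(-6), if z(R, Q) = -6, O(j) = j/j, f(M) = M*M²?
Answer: -30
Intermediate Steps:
f(M) = M³
O(j) = 1
(z(-1, f(0))*5)*O(-6) = -6*5*1 = -30*1 = -30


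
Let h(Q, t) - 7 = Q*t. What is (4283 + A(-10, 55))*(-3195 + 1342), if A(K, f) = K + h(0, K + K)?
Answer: -7930840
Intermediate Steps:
h(Q, t) = 7 + Q*t
A(K, f) = 7 + K (A(K, f) = K + (7 + 0*(K + K)) = K + (7 + 0*(2*K)) = K + (7 + 0) = K + 7 = 7 + K)
(4283 + A(-10, 55))*(-3195 + 1342) = (4283 + (7 - 10))*(-3195 + 1342) = (4283 - 3)*(-1853) = 4280*(-1853) = -7930840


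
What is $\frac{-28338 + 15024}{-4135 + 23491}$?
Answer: $- \frac{2219}{3226} \approx -0.68785$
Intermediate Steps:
$\frac{-28338 + 15024}{-4135 + 23491} = - \frac{13314}{19356} = \left(-13314\right) \frac{1}{19356} = - \frac{2219}{3226}$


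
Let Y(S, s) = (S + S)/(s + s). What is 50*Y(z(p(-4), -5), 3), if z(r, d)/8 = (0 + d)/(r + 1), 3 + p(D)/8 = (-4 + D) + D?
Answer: 2000/357 ≈ 5.6022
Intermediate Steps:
p(D) = -56 + 16*D (p(D) = -24 + 8*((-4 + D) + D) = -24 + 8*(-4 + 2*D) = -24 + (-32 + 16*D) = -56 + 16*D)
z(r, d) = 8*d/(1 + r) (z(r, d) = 8*((0 + d)/(r + 1)) = 8*(d/(1 + r)) = 8*d/(1 + r))
Y(S, s) = S/s (Y(S, s) = (2*S)/((2*s)) = (2*S)*(1/(2*s)) = S/s)
50*Y(z(p(-4), -5), 3) = 50*((8*(-5)/(1 + (-56 + 16*(-4))))/3) = 50*((8*(-5)/(1 + (-56 - 64)))*(⅓)) = 50*((8*(-5)/(1 - 120))*(⅓)) = 50*((8*(-5)/(-119))*(⅓)) = 50*((8*(-5)*(-1/119))*(⅓)) = 50*((40/119)*(⅓)) = 50*(40/357) = 2000/357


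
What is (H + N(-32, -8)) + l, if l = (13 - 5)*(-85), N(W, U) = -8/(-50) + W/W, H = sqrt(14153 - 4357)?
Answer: -16971/25 + 2*sqrt(2449) ≈ -579.87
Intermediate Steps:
H = 2*sqrt(2449) (H = sqrt(9796) = 2*sqrt(2449) ≈ 98.975)
N(W, U) = 29/25 (N(W, U) = -8*(-1/50) + 1 = 4/25 + 1 = 29/25)
l = -680 (l = 8*(-85) = -680)
(H + N(-32, -8)) + l = (2*sqrt(2449) + 29/25) - 680 = (29/25 + 2*sqrt(2449)) - 680 = -16971/25 + 2*sqrt(2449)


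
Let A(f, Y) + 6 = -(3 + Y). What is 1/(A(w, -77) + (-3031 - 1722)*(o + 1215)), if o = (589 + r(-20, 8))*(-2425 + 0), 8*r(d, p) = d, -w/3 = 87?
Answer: 2/13508477671 ≈ 1.4806e-10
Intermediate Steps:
w = -261 (w = -3*87 = -261)
r(d, p) = d/8
A(f, Y) = -9 - Y (A(f, Y) = -6 - (3 + Y) = -6 + (-3 - Y) = -9 - Y)
o = -2844525/2 (o = (589 + (⅛)*(-20))*(-2425 + 0) = (589 - 5/2)*(-2425) = (1173/2)*(-2425) = -2844525/2 ≈ -1.4223e+6)
1/(A(w, -77) + (-3031 - 1722)*(o + 1215)) = 1/((-9 - 1*(-77)) + (-3031 - 1722)*(-2844525/2 + 1215)) = 1/((-9 + 77) - 4753*(-2842095/2)) = 1/(68 + 13508477535/2) = 1/(13508477671/2) = 2/13508477671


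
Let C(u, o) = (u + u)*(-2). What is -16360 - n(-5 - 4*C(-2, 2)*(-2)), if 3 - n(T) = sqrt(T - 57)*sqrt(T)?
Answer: -16363 + sqrt(118) ≈ -16352.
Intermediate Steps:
C(u, o) = -4*u (C(u, o) = (2*u)*(-2) = -4*u)
n(T) = 3 - sqrt(T)*sqrt(-57 + T) (n(T) = 3 - sqrt(T - 57)*sqrt(T) = 3 - sqrt(-57 + T)*sqrt(T) = 3 - sqrt(T)*sqrt(-57 + T))
-16360 - n(-5 - 4*C(-2, 2)*(-2)) = -16360 - (3 - sqrt(-5 - (-16)*(-2)*(-2))*sqrt(-57 + (-5 - (-16)*(-2)*(-2)))) = -16360 - (3 - sqrt(-5 - 4*8*(-2))*sqrt(-57 + (-5 - 4*8*(-2)))) = -16360 - (3 - sqrt(-5 - 32*(-2))*sqrt(-57 + (-5 - 32*(-2)))) = -16360 - (3 - sqrt(-5 + 64)*sqrt(-57 + (-5 + 64))) = -16360 - (3 - sqrt(59)*sqrt(-57 + 59)) = -16360 - (3 - sqrt(59)*sqrt(2)) = -16360 - (3 - sqrt(118)) = -16360 + (-3 + sqrt(118)) = -16363 + sqrt(118)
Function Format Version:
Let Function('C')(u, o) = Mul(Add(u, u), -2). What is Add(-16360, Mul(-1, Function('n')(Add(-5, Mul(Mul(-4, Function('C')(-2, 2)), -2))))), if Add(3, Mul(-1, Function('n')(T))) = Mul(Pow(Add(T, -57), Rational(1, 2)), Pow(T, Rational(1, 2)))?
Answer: Add(-16363, Pow(118, Rational(1, 2))) ≈ -16352.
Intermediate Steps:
Function('C')(u, o) = Mul(-4, u) (Function('C')(u, o) = Mul(Mul(2, u), -2) = Mul(-4, u))
Function('n')(T) = Add(3, Mul(-1, Pow(T, Rational(1, 2)), Pow(Add(-57, T), Rational(1, 2)))) (Function('n')(T) = Add(3, Mul(-1, Mul(Pow(Add(T, -57), Rational(1, 2)), Pow(T, Rational(1, 2))))) = Add(3, Mul(-1, Mul(Pow(Add(-57, T), Rational(1, 2)), Pow(T, Rational(1, 2))))) = Add(3, Mul(-1, Mul(Pow(T, Rational(1, 2)), Pow(Add(-57, T), Rational(1, 2))))) = Add(3, Mul(-1, Pow(T, Rational(1, 2)), Pow(Add(-57, T), Rational(1, 2)))))
Add(-16360, Mul(-1, Function('n')(Add(-5, Mul(Mul(-4, Function('C')(-2, 2)), -2))))) = Add(-16360, Mul(-1, Add(3, Mul(-1, Pow(Add(-5, Mul(Mul(-4, Mul(-4, -2)), -2)), Rational(1, 2)), Pow(Add(-57, Add(-5, Mul(Mul(-4, Mul(-4, -2)), -2))), Rational(1, 2)))))) = Add(-16360, Mul(-1, Add(3, Mul(-1, Pow(Add(-5, Mul(Mul(-4, 8), -2)), Rational(1, 2)), Pow(Add(-57, Add(-5, Mul(Mul(-4, 8), -2))), Rational(1, 2)))))) = Add(-16360, Mul(-1, Add(3, Mul(-1, Pow(Add(-5, Mul(-32, -2)), Rational(1, 2)), Pow(Add(-57, Add(-5, Mul(-32, -2))), Rational(1, 2)))))) = Add(-16360, Mul(-1, Add(3, Mul(-1, Pow(Add(-5, 64), Rational(1, 2)), Pow(Add(-57, Add(-5, 64)), Rational(1, 2)))))) = Add(-16360, Mul(-1, Add(3, Mul(-1, Pow(59, Rational(1, 2)), Pow(Add(-57, 59), Rational(1, 2)))))) = Add(-16360, Mul(-1, Add(3, Mul(-1, Pow(59, Rational(1, 2)), Pow(2, Rational(1, 2)))))) = Add(-16360, Mul(-1, Add(3, Mul(-1, Pow(118, Rational(1, 2)))))) = Add(-16360, Add(-3, Pow(118, Rational(1, 2)))) = Add(-16363, Pow(118, Rational(1, 2)))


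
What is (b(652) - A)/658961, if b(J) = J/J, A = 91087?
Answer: -91086/658961 ≈ -0.13823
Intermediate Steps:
b(J) = 1
(b(652) - A)/658961 = (1 - 1*91087)/658961 = (1 - 91087)*(1/658961) = -91086*1/658961 = -91086/658961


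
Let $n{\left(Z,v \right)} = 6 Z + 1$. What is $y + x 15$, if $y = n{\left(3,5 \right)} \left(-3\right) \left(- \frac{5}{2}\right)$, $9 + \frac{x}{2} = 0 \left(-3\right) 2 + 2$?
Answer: $- \frac{135}{2} \approx -67.5$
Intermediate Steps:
$n{\left(Z,v \right)} = 1 + 6 Z$
$x = -14$ ($x = -18 + 2 \left(0 \left(-3\right) 2 + 2\right) = -18 + 2 \left(0 \cdot 2 + 2\right) = -18 + 2 \left(0 + 2\right) = -18 + 2 \cdot 2 = -18 + 4 = -14$)
$y = \frac{285}{2}$ ($y = \left(1 + 6 \cdot 3\right) \left(-3\right) \left(- \frac{5}{2}\right) = \left(1 + 18\right) \left(-3\right) \left(\left(-5\right) \frac{1}{2}\right) = 19 \left(-3\right) \left(- \frac{5}{2}\right) = \left(-57\right) \left(- \frac{5}{2}\right) = \frac{285}{2} \approx 142.5$)
$y + x 15 = \frac{285}{2} - 210 = - \frac{135}{2}$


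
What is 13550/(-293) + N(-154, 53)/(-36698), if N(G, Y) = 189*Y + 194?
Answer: -500249723/10752514 ≈ -46.524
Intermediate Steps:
N(G, Y) = 194 + 189*Y
13550/(-293) + N(-154, 53)/(-36698) = 13550/(-293) + (194 + 189*53)/(-36698) = 13550*(-1/293) + (194 + 10017)*(-1/36698) = -13550/293 + 10211*(-1/36698) = -13550/293 - 10211/36698 = -500249723/10752514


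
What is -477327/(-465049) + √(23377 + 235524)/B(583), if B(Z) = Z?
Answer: 477327/465049 + √258901/583 ≈ 1.8992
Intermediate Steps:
-477327/(-465049) + √(23377 + 235524)/B(583) = -477327/(-465049) + √(23377 + 235524)/583 = -477327*(-1/465049) + √258901*(1/583) = 477327/465049 + √258901/583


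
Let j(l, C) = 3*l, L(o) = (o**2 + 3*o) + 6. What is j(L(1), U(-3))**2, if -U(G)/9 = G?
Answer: 900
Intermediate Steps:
U(G) = -9*G
L(o) = 6 + o**2 + 3*o
j(L(1), U(-3))**2 = (3*(6 + 1**2 + 3*1))**2 = (3*(6 + 1 + 3))**2 = (3*10)**2 = 30**2 = 900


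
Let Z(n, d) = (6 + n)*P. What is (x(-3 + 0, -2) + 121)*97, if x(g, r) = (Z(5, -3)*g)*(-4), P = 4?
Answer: 62953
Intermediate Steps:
Z(n, d) = 24 + 4*n (Z(n, d) = (6 + n)*4 = 24 + 4*n)
x(g, r) = -176*g (x(g, r) = ((24 + 4*5)*g)*(-4) = ((24 + 20)*g)*(-4) = (44*g)*(-4) = -176*g)
(x(-3 + 0, -2) + 121)*97 = (-176*(-3 + 0) + 121)*97 = (-176*(-3) + 121)*97 = (528 + 121)*97 = 649*97 = 62953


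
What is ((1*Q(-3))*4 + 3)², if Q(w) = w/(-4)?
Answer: 36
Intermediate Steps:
Q(w) = -w/4 (Q(w) = w*(-¼) = -w/4)
((1*Q(-3))*4 + 3)² = ((1*(-¼*(-3)))*4 + 3)² = ((1*(¾))*4 + 3)² = ((¾)*4 + 3)² = (3 + 3)² = 6² = 36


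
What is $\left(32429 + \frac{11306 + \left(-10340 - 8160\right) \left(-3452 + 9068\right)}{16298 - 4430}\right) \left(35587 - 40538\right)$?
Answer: $- \frac{695572619389}{5934} \approx -1.1722 \cdot 10^{8}$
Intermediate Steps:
$\left(32429 + \frac{11306 + \left(-10340 - 8160\right) \left(-3452 + 9068\right)}{16298 - 4430}\right) \left(35587 - 40538\right) = \left(32429 + \frac{11306 - 103896000}{11868}\right) \left(-4951\right) = \left(32429 + \left(11306 - 103896000\right) \frac{1}{11868}\right) \left(-4951\right) = \left(32429 - \frac{51942347}{5934}\right) \left(-4951\right) = \frac{140491339}{5934} \left(-4951\right) = - \frac{695572619389}{5934}$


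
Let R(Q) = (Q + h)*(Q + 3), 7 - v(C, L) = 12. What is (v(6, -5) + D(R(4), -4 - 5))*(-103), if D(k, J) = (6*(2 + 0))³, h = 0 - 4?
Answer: -177469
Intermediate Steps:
v(C, L) = -5 (v(C, L) = 7 - 1*12 = 7 - 12 = -5)
h = -4
R(Q) = (-4 + Q)*(3 + Q) (R(Q) = (Q - 4)*(Q + 3) = (-4 + Q)*(3 + Q))
D(k, J) = 1728 (D(k, J) = (6*2)³ = 12³ = 1728)
(v(6, -5) + D(R(4), -4 - 5))*(-103) = (-5 + 1728)*(-103) = 1723*(-103) = -177469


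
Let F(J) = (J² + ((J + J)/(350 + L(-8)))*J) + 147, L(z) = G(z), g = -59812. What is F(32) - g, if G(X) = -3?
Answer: 21163149/347 ≈ 60989.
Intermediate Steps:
L(z) = -3
F(J) = 147 + 349*J²/347 (F(J) = (J² + ((J + J)/(350 - 3))*J) + 147 = (J² + ((2*J)/347)*J) + 147 = (J² + ((2*J)*(1/347))*J) + 147 = (J² + (2*J/347)*J) + 147 = (J² + 2*J²/347) + 147 = 349*J²/347 + 147 = 147 + 349*J²/347)
F(32) - g = (147 + (349/347)*32²) - 1*(-59812) = (147 + (349/347)*1024) + 59812 = (147 + 357376/347) + 59812 = 408385/347 + 59812 = 21163149/347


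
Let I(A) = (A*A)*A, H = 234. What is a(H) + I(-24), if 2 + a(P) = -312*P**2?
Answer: -17097698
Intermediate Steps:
I(A) = A**3 (I(A) = A**2*A = A**3)
a(P) = -2 - 312*P**2
a(H) + I(-24) = (-2 - 312*234**2) + (-24)**3 = (-2 - 312*54756) - 13824 = (-2 - 17083872) - 13824 = -17083874 - 13824 = -17097698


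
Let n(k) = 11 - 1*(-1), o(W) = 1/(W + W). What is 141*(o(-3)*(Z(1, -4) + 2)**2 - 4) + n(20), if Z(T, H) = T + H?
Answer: -1151/2 ≈ -575.50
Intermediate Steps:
Z(T, H) = H + T
o(W) = 1/(2*W)
n(k) = 12 (n(k) = 11 + 1 = 12)
141*(o(-3)*(Z(1, -4) + 2)**2 - 4) + n(20) = 141*(((1/2)/(-3))*((-4 + 1) + 2)**2 - 4) + 12 = 141*(((1/2)*(-1/3))*(-3 + 2)**2 - 4) + 12 = 141*(-1/6*(-1)**2 - 4) + 12 = 141*(-1/6*1 - 4) + 12 = 141*(-1/6 - 4) + 12 = 141*(-25/6) + 12 = -1175/2 + 12 = -1151/2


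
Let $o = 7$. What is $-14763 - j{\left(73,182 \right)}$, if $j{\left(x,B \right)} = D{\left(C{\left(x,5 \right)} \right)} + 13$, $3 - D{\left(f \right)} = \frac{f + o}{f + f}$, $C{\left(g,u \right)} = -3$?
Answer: $- \frac{44339}{3} \approx -14780.0$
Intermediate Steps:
$D{\left(f \right)} = 3 - \frac{7 + f}{2 f}$ ($D{\left(f \right)} = 3 - \frac{f + 7}{f + f} = 3 - \frac{7 + f}{2 f}$)
$j{\left(x,B \right)} = \frac{50}{3}$ ($j{\left(x,B \right)} = \frac{-7 + 5 \left(-3\right)}{2 \left(-3\right)} + 13 = \frac{1}{2} \left(- \frac{1}{3}\right) \left(-7 - 15\right) + 13 = \frac{1}{2} \left(- \frac{1}{3}\right) \left(-22\right) + 13 = \frac{11}{3} + 13 = \frac{50}{3}$)
$-14763 - j{\left(73,182 \right)} = -14763 - \frac{50}{3} = - \frac{44339}{3}$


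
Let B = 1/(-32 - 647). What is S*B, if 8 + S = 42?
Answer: -34/679 ≈ -0.050074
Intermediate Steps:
S = 34 (S = -8 + 42 = 34)
B = -1/679 (B = 1/(-679) = -1/679 ≈ -0.0014728)
S*B = 34*(-1/679) = -34/679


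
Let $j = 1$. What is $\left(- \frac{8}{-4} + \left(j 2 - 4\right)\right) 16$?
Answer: $0$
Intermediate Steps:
$\left(- \frac{8}{-4} + \left(j 2 - 4\right)\right) 16 = \left(- \frac{8}{-4} + \left(1 \cdot 2 - 4\right)\right) 16 = \left(\left(-8\right) \left(- \frac{1}{4}\right) + \left(2 - 4\right)\right) 16 = \left(2 - 2\right) 16 = 0 \cdot 16 = 0$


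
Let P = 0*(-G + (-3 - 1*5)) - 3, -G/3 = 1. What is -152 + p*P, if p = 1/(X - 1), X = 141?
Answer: -21283/140 ≈ -152.02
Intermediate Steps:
G = -3 (G = -3*1 = -3)
p = 1/140 (p = 1/(141 - 1) = 1/140 ≈ 0.0071429)
P = -3 (P = 0*(-1*(-3) + (-3 - 1*5)) - 3 = 0*(3 + (-3 - 5)) - 3 = 0*(3 - 8) - 3 = 0*(-5) - 3 = 0 - 3 = -3)
-152 + p*P = -152 + (1/140)*(-3) = -152 - 3/140 = -21283/140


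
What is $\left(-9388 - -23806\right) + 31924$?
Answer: $46342$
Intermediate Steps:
$\left(-9388 - -23806\right) + 31924 = \left(-9388 + 23806\right) + 31924 = 14418 + 31924 = 46342$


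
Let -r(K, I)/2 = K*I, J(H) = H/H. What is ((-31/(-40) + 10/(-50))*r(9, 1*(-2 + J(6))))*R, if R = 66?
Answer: 6831/10 ≈ 683.10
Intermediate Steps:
J(H) = 1
r(K, I) = -2*I*K (r(K, I) = -2*K*I = -2*I*K)
((-31/(-40) + 10/(-50))*r(9, 1*(-2 + J(6))))*R = ((-31/(-40) + 10/(-50))*(-2*1*(-2 + 1)*9))*66 = ((-31*(-1/40) + 10*(-1/50))*(-2*1*(-1)*9))*66 = ((31/40 - ⅕)*(-2*(-1)*9))*66 = ((23/40)*18)*66 = (207/20)*66 = 6831/10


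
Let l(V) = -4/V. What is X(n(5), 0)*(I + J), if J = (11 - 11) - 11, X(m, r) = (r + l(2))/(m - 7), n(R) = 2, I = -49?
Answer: -24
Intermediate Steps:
X(m, r) = (-2 + r)/(-7 + m) (X(m, r) = (r - 4/2)/(m - 7) = (r - 4*1/2)/(-7 + m) = (r - 2)/(-7 + m) = (-2 + r)/(-7 + m))
J = -11 (J = 0 - 11 = -11)
X(n(5), 0)*(I + J) = ((-2 + 0)/(-7 + 2))*(-49 - 11) = (-2/(-5))*(-60) = -1/5*(-2)*(-60) = (2/5)*(-60) = -24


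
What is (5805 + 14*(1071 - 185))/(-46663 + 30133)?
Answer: -18209/16530 ≈ -1.1016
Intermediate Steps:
(5805 + 14*(1071 - 185))/(-46663 + 30133) = (5805 + 14*886)/(-16530) = (5805 + 12404)*(-1/16530) = 18209*(-1/16530) = -18209/16530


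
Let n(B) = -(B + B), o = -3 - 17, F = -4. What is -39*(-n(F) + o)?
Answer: 1092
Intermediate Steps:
o = -20
n(B) = -2*B
-39*(-n(F) + o) = -39*(-(-2)*(-4) - 20) = -39*(-1*8 - 20) = -39*(-8 - 20) = -39*(-28) = 1092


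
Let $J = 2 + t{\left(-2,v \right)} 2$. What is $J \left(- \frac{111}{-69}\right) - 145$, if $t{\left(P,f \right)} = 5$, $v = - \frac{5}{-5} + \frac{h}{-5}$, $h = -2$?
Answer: $- \frac{2891}{23} \approx -125.7$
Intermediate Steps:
$v = \frac{7}{5}$ ($v = - \frac{5}{-5} - \frac{2}{-5} = \left(-5\right) \left(- \frac{1}{5}\right) - - \frac{2}{5} = 1 + \frac{2}{5} = \frac{7}{5} \approx 1.4$)
$J = 12$ ($J = 2 + 5 \cdot 2 = 2 + 10 = 12$)
$J \left(- \frac{111}{-69}\right) - 145 = 12 \left(- \frac{111}{-69}\right) - 145 = 12 \left(\left(-111\right) \left(- \frac{1}{69}\right)\right) - 145 = 12 \cdot \frac{37}{23} - 145 = \frac{444}{23} - 145 = - \frac{2891}{23}$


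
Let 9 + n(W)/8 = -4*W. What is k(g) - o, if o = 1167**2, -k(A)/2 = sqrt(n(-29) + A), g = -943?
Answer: -1361889 - 2*I*sqrt(87) ≈ -1.3619e+6 - 18.655*I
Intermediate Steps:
n(W) = -72 - 32*W (n(W) = -72 + 8*(-4*W) = -72 - 32*W)
k(A) = -2*sqrt(856 + A) (k(A) = -2*sqrt((-72 - 32*(-29)) + A) = -2*sqrt((-72 + 928) + A) = -2*sqrt(856 + A))
o = 1361889
k(g) - o = -2*sqrt(856 - 943) - 1*1361889 = -2*I*sqrt(87) - 1361889 = -1361889 - 2*I*sqrt(87)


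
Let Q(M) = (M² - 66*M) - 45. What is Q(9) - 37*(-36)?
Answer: 774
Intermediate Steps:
Q(M) = -45 + M² - 66*M
Q(9) - 37*(-36) = (-45 + 9² - 66*9) - 37*(-36) = (-45 + 81 - 594) + 1332 = -558 + 1332 = 774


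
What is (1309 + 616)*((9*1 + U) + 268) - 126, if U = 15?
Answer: 561974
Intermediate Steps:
(1309 + 616)*((9*1 + U) + 268) - 126 = (1309 + 616)*((9*1 + 15) + 268) - 126 = 1925*((9 + 15) + 268) - 126 = 1925*(24 + 268) - 126 = 1925*292 - 126 = 562100 - 126 = 561974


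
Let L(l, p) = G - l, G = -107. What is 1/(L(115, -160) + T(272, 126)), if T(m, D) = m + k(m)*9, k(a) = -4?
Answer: 1/14 ≈ 0.071429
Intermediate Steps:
L(l, p) = -107 - l
T(m, D) = -36 + m (T(m, D) = m - 4*9 = m - 36 = -36 + m)
1/(L(115, -160) + T(272, 126)) = 1/((-107 - 1*115) + (-36 + 272)) = 1/((-107 - 115) + 236) = 1/(-222 + 236) = 1/14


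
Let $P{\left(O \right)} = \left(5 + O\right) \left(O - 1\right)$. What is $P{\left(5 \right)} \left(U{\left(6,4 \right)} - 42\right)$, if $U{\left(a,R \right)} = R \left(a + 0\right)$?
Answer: $-720$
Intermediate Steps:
$U{\left(a,R \right)} = R a$
$P{\left(O \right)} = \left(-1 + O\right) \left(5 + O\right)$ ($P{\left(O \right)} = \left(5 + O\right) \left(-1 + O\right) = \left(-1 + O\right) \left(5 + O\right)$)
$P{\left(5 \right)} \left(U{\left(6,4 \right)} - 42\right) = \left(-5 + 5^{2} + 4 \cdot 5\right) \left(4 \cdot 6 - 42\right) = \left(-5 + 25 + 20\right) \left(24 - 42\right) = 40 \left(-18\right) = -720$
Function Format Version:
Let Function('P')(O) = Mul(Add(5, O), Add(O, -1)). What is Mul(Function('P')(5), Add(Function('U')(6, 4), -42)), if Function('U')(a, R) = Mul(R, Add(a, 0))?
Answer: -720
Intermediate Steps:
Function('U')(a, R) = Mul(R, a)
Function('P')(O) = Mul(Add(-1, O), Add(5, O)) (Function('P')(O) = Mul(Add(5, O), Add(-1, O)) = Mul(Add(-1, O), Add(5, O)))
Mul(Function('P')(5), Add(Function('U')(6, 4), -42)) = Mul(Add(-5, Pow(5, 2), Mul(4, 5)), Add(Mul(4, 6), -42)) = Mul(Add(-5, 25, 20), Add(24, -42)) = Mul(40, -18) = -720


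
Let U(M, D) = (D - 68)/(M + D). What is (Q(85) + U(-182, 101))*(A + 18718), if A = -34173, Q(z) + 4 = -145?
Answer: 62345470/27 ≈ 2.3091e+6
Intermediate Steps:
U(M, D) = (-68 + D)/(D + M)
Q(z) = -149 (Q(z) = -4 - 145 = -149)
(Q(85) + U(-182, 101))*(A + 18718) = (-149 + (-68 + 101)/(101 - 182))*(-34173 + 18718) = (-149 + 33/(-81))*(-15455) = (-149 - 1/81*33)*(-15455) = (-149 - 11/27)*(-15455) = -4034/27*(-15455) = 62345470/27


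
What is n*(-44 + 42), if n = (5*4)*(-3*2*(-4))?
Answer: -960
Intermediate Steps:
n = 480 (n = 20*(-6*(-4)) = 20*24 = 480)
n*(-44 + 42) = 480*(-44 + 42) = 480*(-2) = -960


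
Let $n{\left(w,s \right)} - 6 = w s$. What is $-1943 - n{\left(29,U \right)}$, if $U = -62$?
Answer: $-151$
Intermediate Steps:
$n{\left(w,s \right)} = 6 + s w$ ($n{\left(w,s \right)} = 6 + w s = 6 + s w$)
$-1943 - n{\left(29,U \right)} = -1943 - \left(6 - 1798\right) = -1943 - -1792 = -1943 + 1792 = -151$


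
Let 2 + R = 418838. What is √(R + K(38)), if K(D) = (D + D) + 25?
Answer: √418937 ≈ 647.25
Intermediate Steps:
R = 418836 (R = -2 + 418838 = 418836)
K(D) = 25 + 2*D (K(D) = 2*D + 25 = 25 + 2*D)
√(R + K(38)) = √(418836 + (25 + 2*38)) = √(418836 + (25 + 76)) = √(418836 + 101) = √418937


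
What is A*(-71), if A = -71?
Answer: 5041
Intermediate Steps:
A*(-71) = -71*(-71) = 5041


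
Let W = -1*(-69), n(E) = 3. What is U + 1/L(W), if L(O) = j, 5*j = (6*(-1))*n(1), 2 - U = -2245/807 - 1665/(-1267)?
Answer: 19570073/6134814 ≈ 3.1900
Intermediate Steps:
W = 69
U = 3545698/1022469 (U = 2 - (-2245/807 - 1665/(-1267)) = 2 - (-2245*1/807 - 1665*(-1/1267)) = 2 - (-2245/807 + 1665/1267) = 2 - 1*(-1500760/1022469) = 2 + 1500760/1022469 = 3545698/1022469 ≈ 3.4678)
j = -18/5 (j = ((6*(-1))*3)/5 = (-6*3)/5 = (1/5)*(-18) = -18/5 ≈ -3.6000)
L(O) = -18/5
U + 1/L(W) = 3545698/1022469 + 1/(-18/5) = 3545698/1022469 - 5/18 = 19570073/6134814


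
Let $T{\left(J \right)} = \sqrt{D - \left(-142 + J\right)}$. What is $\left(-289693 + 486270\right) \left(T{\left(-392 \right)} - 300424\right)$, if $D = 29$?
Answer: $-59056448648 + 196577 \sqrt{563} \approx -5.9052 \cdot 10^{10}$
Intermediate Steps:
$T{\left(J \right)} = \sqrt{171 - J}$ ($T{\left(J \right)} = \sqrt{29 - \left(-142 + J\right)} = \sqrt{171 - J}$)
$\left(-289693 + 486270\right) \left(T{\left(-392 \right)} - 300424\right) = \left(-289693 + 486270\right) \left(\sqrt{171 - -392} - 300424\right) = 196577 \left(\sqrt{171 + 392} - 300424\right) = 196577 \left(\sqrt{563} - 300424\right) = 196577 \left(-300424 + \sqrt{563}\right) = -59056448648 + 196577 \sqrt{563}$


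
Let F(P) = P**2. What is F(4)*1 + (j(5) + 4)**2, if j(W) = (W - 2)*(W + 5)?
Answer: 1172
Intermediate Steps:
j(W) = (-2 + W)*(5 + W)
F(4)*1 + (j(5) + 4)**2 = 4**2*1 + ((-10 + 5**2 + 3*5) + 4)**2 = 16*1 + ((-10 + 25 + 15) + 4)**2 = 16 + (30 + 4)**2 = 16 + 34**2 = 16 + 1156 = 1172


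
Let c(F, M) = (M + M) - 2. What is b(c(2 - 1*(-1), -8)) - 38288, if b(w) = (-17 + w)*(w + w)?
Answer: -37028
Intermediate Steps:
c(F, M) = -2 + 2*M (c(F, M) = 2*M - 2 = -2 + 2*M)
b(w) = 2*w*(-17 + w) (b(w) = (-17 + w)*(2*w) = 2*w*(-17 + w))
b(c(2 - 1*(-1), -8)) - 38288 = 2*(-2 + 2*(-8))*(-17 + (-2 + 2*(-8))) - 38288 = 2*(-2 - 16)*(-17 + (-2 - 16)) - 38288 = 2*(-18)*(-17 - 18) - 38288 = 2*(-18)*(-35) - 38288 = 1260 - 38288 = -37028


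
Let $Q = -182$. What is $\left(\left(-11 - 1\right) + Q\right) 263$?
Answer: $-51022$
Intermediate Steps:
$\left(\left(-11 - 1\right) + Q\right) 263 = \left(\left(-11 - 1\right) - 182\right) 263 = \left(-12 - 182\right) 263 = \left(-194\right) 263 = -51022$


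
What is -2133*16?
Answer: -34128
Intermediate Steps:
-2133*16 = -237*144 = -34128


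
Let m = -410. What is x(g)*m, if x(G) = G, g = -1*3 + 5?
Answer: -820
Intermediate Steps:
g = 2 (g = -3 + 5 = 2)
x(g)*m = 2*(-410) = -820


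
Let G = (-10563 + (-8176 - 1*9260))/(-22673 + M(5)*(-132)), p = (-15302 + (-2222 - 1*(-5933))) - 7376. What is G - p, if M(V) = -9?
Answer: 407533994/21485 ≈ 18968.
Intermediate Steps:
p = -18967 (p = (-15302 + (-2222 + 5933)) - 7376 = (-15302 + 3711) - 7376 = -11591 - 7376 = -18967)
G = 27999/21485 (G = (-10563 + (-8176 - 1*9260))/(-22673 - 9*(-132)) = (-10563 + (-8176 - 9260))/(-22673 + 1188) = (-10563 - 17436)/(-21485) = -27999*(-1/21485) = 27999/21485 ≈ 1.3032)
G - p = 27999/21485 - 1*(-18967) = 27999/21485 + 18967 = 407533994/21485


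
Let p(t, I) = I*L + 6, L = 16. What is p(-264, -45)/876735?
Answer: -238/292245 ≈ -0.00081438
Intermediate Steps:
p(t, I) = 6 + 16*I (p(t, I) = I*16 + 6 = 16*I + 6 = 6 + 16*I)
p(-264, -45)/876735 = (6 + 16*(-45))/876735 = (6 - 720)*(1/876735) = -714*1/876735 = -238/292245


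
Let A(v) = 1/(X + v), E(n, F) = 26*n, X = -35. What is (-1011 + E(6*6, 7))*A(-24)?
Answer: 75/59 ≈ 1.2712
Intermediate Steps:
A(v) = 1/(-35 + v)
(-1011 + E(6*6, 7))*A(-24) = (-1011 + 26*(6*6))/(-35 - 24) = (-1011 + 26*36)/(-59) = (-1011 + 936)*(-1/59) = -75*(-1/59) = 75/59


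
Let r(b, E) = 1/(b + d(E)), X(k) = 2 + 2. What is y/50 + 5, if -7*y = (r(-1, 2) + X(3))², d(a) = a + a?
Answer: 15581/3150 ≈ 4.9464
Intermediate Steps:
d(a) = 2*a
X(k) = 4
r(b, E) = 1/(b + 2*E)
y = -169/63 (y = -(1/(-1 + 2*2) + 4)²/7 = -(1/(-1 + 4) + 4)²/7 = -(1/3 + 4)²/7 = -(⅓ + 4)²/7 = -(13/3)²/7 = -⅐*169/9 = -169/63 ≈ -2.6825)
y/50 + 5 = -169/63/50 + 5 = -169/63*1/50 + 5 = -169/3150 + 5 = 15581/3150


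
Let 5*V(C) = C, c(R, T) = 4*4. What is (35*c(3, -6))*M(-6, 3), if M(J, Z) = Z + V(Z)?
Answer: 2016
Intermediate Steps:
c(R, T) = 16
V(C) = C/5
M(J, Z) = 6*Z/5 (M(J, Z) = Z + Z/5 = 6*Z/5)
(35*c(3, -6))*M(-6, 3) = (35*16)*((6/5)*3) = 560*(18/5) = 2016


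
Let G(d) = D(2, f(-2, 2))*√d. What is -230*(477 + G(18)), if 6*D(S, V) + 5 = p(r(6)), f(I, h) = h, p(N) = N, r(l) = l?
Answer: -109710 - 115*√2 ≈ -1.0987e+5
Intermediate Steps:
D(S, V) = ⅙ (D(S, V) = -⅚ + (⅙)*6 = -⅚ + 1 = ⅙)
G(d) = √d/6
-230*(477 + G(18)) = -230*(477 + √18/6) = -230*(477 + (3*√2)/6) = -230*(477 + √2/2) = -109710 - 115*√2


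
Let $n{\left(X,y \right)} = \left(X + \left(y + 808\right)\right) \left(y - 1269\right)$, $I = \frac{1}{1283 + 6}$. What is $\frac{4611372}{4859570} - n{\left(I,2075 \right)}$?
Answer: $- \frac{7277804542792226}{3131992865} \approx -2.3237 \cdot 10^{6}$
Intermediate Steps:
$I = \frac{1}{1289} \approx 0.0007758$
$n{\left(X,y \right)} = \left(-1269 + y\right) \left(808 + X + y\right)$ ($n{\left(X,y \right)} = \left(X + \left(808 + y\right)\right) \left(-1269 + y\right) = \left(808 + X + y\right) \left(-1269 + y\right) = \left(-1269 + y\right) \left(808 + X + y\right)$)
$\frac{4611372}{4859570} - n{\left(I,2075 \right)} = \frac{4611372}{4859570} - \left(-1025352 + 2075^{2} - \frac{1269}{1289} - 956575 + \frac{1}{1289} \cdot 2075\right) = 4611372 \cdot \frac{1}{4859570} - \left(-1025352 + 4305625 - \frac{1269}{1289} - 956575 + \frac{2075}{1289}\right) = \frac{2305686}{2429785} - \frac{2995247528}{1289} = - \frac{7277804542792226}{3131992865}$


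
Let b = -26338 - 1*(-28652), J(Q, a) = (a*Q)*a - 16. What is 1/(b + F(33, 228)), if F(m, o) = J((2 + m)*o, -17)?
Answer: 1/2308518 ≈ 4.3318e-7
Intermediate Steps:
J(Q, a) = -16 + Q*a² (J(Q, a) = (Q*a)*a - 16 = Q*a² - 16 = -16 + Q*a²)
F(m, o) = -16 + 289*o*(2 + m) (F(m, o) = -16 + ((2 + m)*o)*(-17)² = -16 + (o*(2 + m))*289 = -16 + 289*o*(2 + m))
b = 2314 (b = -26338 + 28652 = 2314)
1/(b + F(33, 228)) = 1/(2314 + (-16 + 289*228*(2 + 33))) = 1/(2314 + (-16 + 289*228*35)) = 1/(2314 + (-16 + 2306220)) = 1/(2314 + 2306204) = 1/2308518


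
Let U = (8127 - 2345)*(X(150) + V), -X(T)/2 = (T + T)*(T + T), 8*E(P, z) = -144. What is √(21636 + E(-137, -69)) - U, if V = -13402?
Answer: 1118250364 + 3*√2402 ≈ 1.1183e+9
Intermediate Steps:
E(P, z) = -18 (E(P, z) = (⅛)*(-144) = -18)
X(T) = -8*T² (X(T) = -2*(T + T)*(T + T) = -2*2*T*2*T = -8*T²)
U = -1118250364 (U = (8127 - 2345)*(-8*150² - 13402) = 5782*(-8*22500 - 13402) = 5782*(-180000 - 13402) = 5782*(-193402) = -1118250364)
√(21636 + E(-137, -69)) - U = √(21636 - 18) - 1*(-1118250364) = √21618 + 1118250364 = 3*√2402 + 1118250364 = 1118250364 + 3*√2402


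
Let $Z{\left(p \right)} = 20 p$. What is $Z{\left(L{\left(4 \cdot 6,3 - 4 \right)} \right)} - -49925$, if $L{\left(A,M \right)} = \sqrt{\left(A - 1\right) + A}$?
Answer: $49925 + 20 \sqrt{47} \approx 50062.0$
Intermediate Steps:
$L{\left(A,M \right)} = \sqrt{-1 + 2 A}$ ($L{\left(A,M \right)} = \sqrt{\left(-1 + A\right) + A} = \sqrt{-1 + 2 A}$)
$Z{\left(L{\left(4 \cdot 6,3 - 4 \right)} \right)} - -49925 = 20 \sqrt{-1 + 2 \cdot 4 \cdot 6} - -49925 = 20 \sqrt{-1 + 2 \cdot 24} + 49925 = 20 \sqrt{-1 + 48} + 49925 = 20 \sqrt{47} + 49925 = 49925 + 20 \sqrt{47}$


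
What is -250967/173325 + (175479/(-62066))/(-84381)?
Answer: -438110578480169/302578718460150 ≈ -1.4479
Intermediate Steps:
-250967/173325 + (175479/(-62066))/(-84381) = -250967*1/173325 + (175479*(-1/62066))*(-1/84381) = -250967/173325 - 175479/62066*(-1/84381) = -250967/173325 + 58493/1745730382 = -438110578480169/302578718460150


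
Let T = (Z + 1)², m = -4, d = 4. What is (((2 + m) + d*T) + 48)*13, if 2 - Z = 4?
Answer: 650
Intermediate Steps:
Z = -2 (Z = 2 - 1*4 = 2 - 4 = -2)
T = 1 (T = (-2 + 1)² = (-1)² = 1)
(((2 + m) + d*T) + 48)*13 = (((2 - 4) + 4*1) + 48)*13 = ((-2 + 4) + 48)*13 = (2 + 48)*13 = 50*13 = 650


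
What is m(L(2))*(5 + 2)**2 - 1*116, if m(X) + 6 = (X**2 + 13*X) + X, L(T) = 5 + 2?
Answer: 6793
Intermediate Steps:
L(T) = 7
m(X) = -6 + X**2 + 14*X (m(X) = -6 + ((X**2 + 13*X) + X) = -6 + (X**2 + 14*X) = -6 + X**2 + 14*X)
m(L(2))*(5 + 2)**2 - 1*116 = (-6 + 7**2 + 14*7)*(5 + 2)**2 - 1*116 = (-6 + 49 + 98)*7**2 - 116 = 141*49 - 116 = 6909 - 116 = 6793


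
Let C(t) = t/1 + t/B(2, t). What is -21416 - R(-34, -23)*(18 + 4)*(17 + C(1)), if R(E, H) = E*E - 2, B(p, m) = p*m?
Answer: -491094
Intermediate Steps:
B(p, m) = m*p
R(E, H) = -2 + E² (R(E, H) = E² - 2 = -2 + E²)
C(t) = ½ + t (C(t) = t/1 + t/((t*2)) = t*1 + t/((2*t)) = t + t*(1/(2*t)) = t + ½ = ½ + t)
-21416 - R(-34, -23)*(18 + 4)*(17 + C(1)) = -21416 - (-2 + (-34)²)*(18 + 4)*(17 + (½ + 1)) = -21416 - (-2 + 1156)*22*(17 + 3/2) = -21416 - 1154*22*(37/2) = -21416 - 1154*407 = -21416 - 1*469678 = -21416 - 469678 = -491094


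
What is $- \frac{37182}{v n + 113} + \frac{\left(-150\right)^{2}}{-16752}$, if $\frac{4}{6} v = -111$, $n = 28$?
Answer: $\frac{43376697}{6350404} \approx 6.8305$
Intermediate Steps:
$v = - \frac{333}{2}$ ($v = \frac{3}{2} \left(-111\right) = - \frac{333}{2} \approx -166.5$)
$- \frac{37182}{v n + 113} + \frac{\left(-150\right)^{2}}{-16752} = - \frac{37182}{\left(- \frac{333}{2}\right) 28 + 113} + \frac{\left(-150\right)^{2}}{-16752} = - \frac{37182}{-4662 + 113} + 22500 \left(- \frac{1}{16752}\right) = - \frac{37182}{-4549} - \frac{1875}{1396} = \left(-37182\right) \left(- \frac{1}{4549}\right) - \frac{1875}{1396} = \frac{37182}{4549} - \frac{1875}{1396} = \frac{43376697}{6350404}$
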